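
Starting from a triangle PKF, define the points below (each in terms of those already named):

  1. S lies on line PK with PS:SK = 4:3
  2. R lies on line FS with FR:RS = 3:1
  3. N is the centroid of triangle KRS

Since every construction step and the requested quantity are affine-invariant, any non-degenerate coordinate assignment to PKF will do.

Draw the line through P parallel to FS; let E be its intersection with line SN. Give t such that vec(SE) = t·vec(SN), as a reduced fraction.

Set P = (0, 0), K = (1, 0), F = (0, 1); any affine frame gives the same invariant.
1. S lies on line PK with PS:SK = 4:3 ⇒ S = (4/7, 0)
2. R lies on line FS with FR:RS = 3:1 ⇒ R = (3/7, 1/4)
3. N is the centroid of triangle KRS ⇒ N = (2/3, 1/12)
through P parallel to FS: direction (4/7, -1); meets SN at E = (4/21, -1/3)
E = S + t·(N−S) with t = -4

t = -4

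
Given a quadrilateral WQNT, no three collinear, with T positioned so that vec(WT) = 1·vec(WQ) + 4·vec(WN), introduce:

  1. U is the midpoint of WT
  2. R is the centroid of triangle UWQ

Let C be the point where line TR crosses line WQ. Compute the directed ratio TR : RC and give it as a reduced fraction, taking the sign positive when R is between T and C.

TR:RC = 5

Assign W = (0, 0), Q = (1, 0), N = (0, 1), T = (1, 4) — the answer is frame-independent, so this choice is without loss of generality.
1. U is the midpoint of WT ⇒ U = (1/2, 2)
2. R is the centroid of triangle UWQ ⇒ R = (1/2, 2/3)
line TR meets WQ at C = (2/5, 0)
R = T + t·(C−T) with t = 5/6, so TR:RC = 5/6:1/6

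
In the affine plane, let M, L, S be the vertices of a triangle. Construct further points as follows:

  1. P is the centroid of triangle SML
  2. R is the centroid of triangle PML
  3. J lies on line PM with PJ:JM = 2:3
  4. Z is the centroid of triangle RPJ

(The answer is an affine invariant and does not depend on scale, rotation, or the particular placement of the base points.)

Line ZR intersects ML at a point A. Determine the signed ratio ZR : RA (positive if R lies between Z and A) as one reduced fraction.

Work in coordinates with M = (0, 0), L = (1, 0), S = (0, 1).
1. P is the centroid of triangle SML ⇒ P = (1/3, 1/3)
2. R is the centroid of triangle PML ⇒ R = (4/9, 1/9)
3. J lies on line PM with PJ:JM = 2:3 ⇒ J = (1/5, 1/5)
4. Z is the centroid of triangle RPJ ⇒ Z = (44/135, 29/135)
line ZR meets ML at A = (4/7, 0)
R = Z + t·(A−Z) with t = 14/29, so ZR:RA = 14/29:15/29

ZR:RA = 14/15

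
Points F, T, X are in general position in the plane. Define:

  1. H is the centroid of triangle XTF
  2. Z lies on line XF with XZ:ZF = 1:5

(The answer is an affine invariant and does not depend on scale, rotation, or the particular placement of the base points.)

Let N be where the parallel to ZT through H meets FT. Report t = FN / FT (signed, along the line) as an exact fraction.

t = 11/15

Assign F = (0, 0), T = (1, 0), X = (0, 1) — the answer is frame-independent, so this choice is without loss of generality.
1. H is the centroid of triangle XTF ⇒ H = (1/3, 1/3)
2. Z lies on line XF with XZ:ZF = 1:5 ⇒ Z = (0, 5/6)
through H parallel to ZT: direction (1, -5/6); meets FT at N = (11/15, 0)
N = F + t·(T−F) with t = 11/15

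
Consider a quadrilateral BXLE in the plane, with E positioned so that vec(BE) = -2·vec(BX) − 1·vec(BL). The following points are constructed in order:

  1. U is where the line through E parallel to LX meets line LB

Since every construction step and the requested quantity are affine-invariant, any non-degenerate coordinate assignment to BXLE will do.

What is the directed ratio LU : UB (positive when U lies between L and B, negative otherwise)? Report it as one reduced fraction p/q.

Set B = (0, 0), X = (1, 0), L = (0, 1), E = (-2, -1); any affine frame gives the same invariant.
1. U is where the line through E parallel to LX meets line LB ⇒ U = (0, -3)
U = L + t·(B−L) with t = 4, so LU:UB = t:(1−t) = 4:-3

LU:UB = -4/3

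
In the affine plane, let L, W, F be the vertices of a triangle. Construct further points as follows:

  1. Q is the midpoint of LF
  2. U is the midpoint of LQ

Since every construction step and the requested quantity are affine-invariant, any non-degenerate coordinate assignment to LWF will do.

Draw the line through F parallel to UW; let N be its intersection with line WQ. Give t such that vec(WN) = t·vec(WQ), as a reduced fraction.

t = 3

Work in coordinates with L = (0, 0), W = (1, 0), F = (0, 1).
1. Q is the midpoint of LF ⇒ Q = (0, 1/2)
2. U is the midpoint of LQ ⇒ U = (0, 1/4)
through F parallel to UW: direction (1, -1/4); meets WQ at N = (-2, 3/2)
N = W + t·(Q−W) with t = 3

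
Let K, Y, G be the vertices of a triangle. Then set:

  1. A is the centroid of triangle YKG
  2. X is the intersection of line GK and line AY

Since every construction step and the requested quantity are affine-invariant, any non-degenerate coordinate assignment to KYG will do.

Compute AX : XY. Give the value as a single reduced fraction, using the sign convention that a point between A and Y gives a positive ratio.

Set K = (0, 0), Y = (1, 0), G = (0, 1); any affine frame gives the same invariant.
1. A is the centroid of triangle YKG ⇒ A = (1/3, 1/3)
2. X is the intersection of line GK and line AY ⇒ X = (0, 1/2)
X = A + t·(Y−A) with t = -1/2, so AX:XY = t:(1−t) = -1/2:3/2

AX:XY = -1/3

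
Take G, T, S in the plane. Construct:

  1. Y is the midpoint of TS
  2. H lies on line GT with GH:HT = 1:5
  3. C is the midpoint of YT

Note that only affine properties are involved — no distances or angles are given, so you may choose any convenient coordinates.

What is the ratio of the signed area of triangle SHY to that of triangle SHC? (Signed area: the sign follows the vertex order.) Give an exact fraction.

Set G = (0, 0), T = (1, 0), S = (0, 1); any affine frame gives the same invariant.
1. Y is the midpoint of TS ⇒ Y = (1/2, 1/2)
2. H lies on line GT with GH:HT = 1:5 ⇒ H = (1/6, 0)
3. C is the midpoint of YT ⇒ C = (3/4, 1/4)
2·[SHY] = 5/12, 2·[SHC] = 5/8
[SHY]:[SHC] = 5/12:5/8 = 2/3

[SHY]:[SHC] = 2/3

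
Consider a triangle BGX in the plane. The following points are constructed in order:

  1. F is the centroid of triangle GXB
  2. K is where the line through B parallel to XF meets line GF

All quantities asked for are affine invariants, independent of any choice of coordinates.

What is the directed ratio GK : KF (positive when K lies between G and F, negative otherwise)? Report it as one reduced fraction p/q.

Choose coordinates B = (0, 0), G = (1, 0), X = (0, 1).
1. F is the centroid of triangle GXB ⇒ F = (1/3, 1/3)
2. K is where the line through B parallel to XF meets line GF ⇒ K = (-1/3, 2/3)
K = G + t·(F−G) with t = 2, so GK:KF = t:(1−t) = 2:-1

GK:KF = -2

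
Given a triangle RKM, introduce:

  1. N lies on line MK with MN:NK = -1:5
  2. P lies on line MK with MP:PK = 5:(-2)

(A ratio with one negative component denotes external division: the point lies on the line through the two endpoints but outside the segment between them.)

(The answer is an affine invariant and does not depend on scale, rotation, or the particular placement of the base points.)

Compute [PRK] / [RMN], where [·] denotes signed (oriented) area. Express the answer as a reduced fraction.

Work in coordinates with R = (0, 0), K = (1, 0), M = (0, 1).
1. N lies on line MK with MN:NK = -1:5 ⇒ N = (-1/4, 5/4)
2. P lies on line MK with MP:PK = 5:(-2) ⇒ P = (5/3, -2/3)
2·[PRK] = -2/3, 2·[RMN] = 1/4
[PRK]:[RMN] = -2/3:1/4 = -8/3

[PRK]:[RMN] = -8/3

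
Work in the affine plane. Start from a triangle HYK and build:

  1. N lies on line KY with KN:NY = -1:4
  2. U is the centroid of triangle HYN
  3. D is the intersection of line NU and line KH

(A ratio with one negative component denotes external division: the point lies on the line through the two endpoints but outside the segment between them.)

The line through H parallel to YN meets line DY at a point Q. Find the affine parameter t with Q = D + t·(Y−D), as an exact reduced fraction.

Choose coordinates H = (0, 0), Y = (1, 0), K = (0, 1).
1. N lies on line KY with KN:NY = -1:4 ⇒ N = (-1/3, 4/3)
2. U is the centroid of triangle HYN ⇒ U = (2/9, 4/9)
3. D is the intersection of line NU and line KH ⇒ D = (0, 4/5)
through H parallel to YN: direction (-4/3, 4/3); meets DY at Q = (-4, 4)
Q = D + t·(Y−D) with t = -4

t = -4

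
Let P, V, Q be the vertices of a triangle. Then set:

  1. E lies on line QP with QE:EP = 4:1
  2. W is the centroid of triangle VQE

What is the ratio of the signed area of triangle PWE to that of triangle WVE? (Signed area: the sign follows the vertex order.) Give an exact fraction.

[PWE]:[WVE] = -1/4

Assign P = (0, 0), V = (1, 0), Q = (0, 1) — the answer is frame-independent, so this choice is without loss of generality.
1. E lies on line QP with QE:EP = 4:1 ⇒ E = (0, 1/5)
2. W is the centroid of triangle VQE ⇒ W = (1/3, 2/5)
2·[PWE] = 1/15, 2·[WVE] = -4/15
[PWE]:[WVE] = 1/15:-4/15 = -1/4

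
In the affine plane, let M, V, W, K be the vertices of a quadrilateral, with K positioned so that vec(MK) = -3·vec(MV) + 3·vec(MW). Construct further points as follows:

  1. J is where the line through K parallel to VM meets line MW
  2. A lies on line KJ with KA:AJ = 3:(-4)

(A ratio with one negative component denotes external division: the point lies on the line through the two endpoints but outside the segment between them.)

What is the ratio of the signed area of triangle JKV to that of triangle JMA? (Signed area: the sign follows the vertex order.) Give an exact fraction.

Choose coordinates M = (0, 0), V = (1, 0), W = (0, 1), K = (-3, 3).
1. J is where the line through K parallel to VM meets line MW ⇒ J = (0, 3)
2. A lies on line KJ with KA:AJ = 3:(-4) ⇒ A = (-12, 3)
2·[JKV] = 9, 2·[JMA] = -36
[JKV]:[JMA] = 9:-36 = -1/4

[JKV]:[JMA] = -1/4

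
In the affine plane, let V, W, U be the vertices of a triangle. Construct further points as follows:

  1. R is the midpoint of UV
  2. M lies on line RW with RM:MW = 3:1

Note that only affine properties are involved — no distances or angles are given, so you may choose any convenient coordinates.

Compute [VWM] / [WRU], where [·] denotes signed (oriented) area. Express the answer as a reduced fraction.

Set V = (0, 0), W = (1, 0), U = (0, 1); any affine frame gives the same invariant.
1. R is the midpoint of UV ⇒ R = (0, 1/2)
2. M lies on line RW with RM:MW = 3:1 ⇒ M = (3/4, 1/8)
2·[VWM] = 1/8, 2·[WRU] = -1/2
[VWM]:[WRU] = 1/8:-1/2 = -1/4

[VWM]:[WRU] = -1/4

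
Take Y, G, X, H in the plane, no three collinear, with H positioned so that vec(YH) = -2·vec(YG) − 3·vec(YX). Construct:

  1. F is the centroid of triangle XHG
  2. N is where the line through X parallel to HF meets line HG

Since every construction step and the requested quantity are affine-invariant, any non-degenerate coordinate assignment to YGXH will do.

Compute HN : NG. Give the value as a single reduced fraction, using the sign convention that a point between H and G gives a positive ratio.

Assign Y = (0, 0), G = (1, 0), X = (0, 1), H = (-2, -3) — the answer is frame-independent, so this choice is without loss of generality.
1. F is the centroid of triangle XHG ⇒ F = (-1/3, -2/3)
2. N is where the line through X parallel to HF meets line HG ⇒ N = (-5, -6)
N = H + t·(G−H) with t = -1, so HN:NG = t:(1−t) = -1:2

HN:NG = -1/2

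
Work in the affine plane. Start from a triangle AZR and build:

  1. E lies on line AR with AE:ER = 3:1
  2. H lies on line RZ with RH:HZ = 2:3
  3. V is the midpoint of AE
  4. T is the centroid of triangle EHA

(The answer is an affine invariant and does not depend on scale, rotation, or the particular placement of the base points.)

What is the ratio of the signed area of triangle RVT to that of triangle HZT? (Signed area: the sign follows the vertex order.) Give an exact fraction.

Set A = (0, 0), Z = (1, 0), R = (0, 1); any affine frame gives the same invariant.
1. E lies on line AR with AE:ER = 3:1 ⇒ E = (0, 3/4)
2. H lies on line RZ with RH:HZ = 2:3 ⇒ H = (2/5, 3/5)
3. V is the midpoint of AE ⇒ V = (0, 3/8)
4. T is the centroid of triangle EHA ⇒ T = (2/15, 9/20)
2·[RVT] = 1/12, 2·[HZT] = -1/4
[RVT]:[HZT] = 1/12:-1/4 = -1/3

[RVT]:[HZT] = -1/3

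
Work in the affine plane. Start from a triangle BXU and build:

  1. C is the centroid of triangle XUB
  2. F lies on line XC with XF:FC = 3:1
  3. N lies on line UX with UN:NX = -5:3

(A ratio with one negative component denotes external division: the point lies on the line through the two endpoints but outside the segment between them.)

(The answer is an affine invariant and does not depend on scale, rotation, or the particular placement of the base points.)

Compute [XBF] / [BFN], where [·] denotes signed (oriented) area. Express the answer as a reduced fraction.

Choose coordinates B = (0, 0), X = (1, 0), U = (0, 1).
1. C is the centroid of triangle XUB ⇒ C = (1/3, 1/3)
2. F lies on line XC with XF:FC = 3:1 ⇒ F = (1/2, 1/4)
3. N lies on line UX with UN:NX = -5:3 ⇒ N = (5/2, -3/2)
2·[XBF] = -1/4, 2·[BFN] = -11/8
[XBF]:[BFN] = -1/4:-11/8 = 2/11

[XBF]:[BFN] = 2/11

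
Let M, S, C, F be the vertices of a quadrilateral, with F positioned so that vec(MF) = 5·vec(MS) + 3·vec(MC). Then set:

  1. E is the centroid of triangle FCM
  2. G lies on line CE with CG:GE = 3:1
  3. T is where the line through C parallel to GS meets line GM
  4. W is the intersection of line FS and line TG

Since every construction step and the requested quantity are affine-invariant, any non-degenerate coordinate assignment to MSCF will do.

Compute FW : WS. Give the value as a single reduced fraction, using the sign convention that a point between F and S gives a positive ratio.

Work in coordinates with M = (0, 0), S = (1, 0), C = (0, 1), F = (5, 3).
1. E is the centroid of triangle FCM ⇒ E = (5/3, 4/3)
2. G lies on line CE with CG:GE = 3:1 ⇒ G = (5/4, 5/4)
3. T is where the line through C parallel to GS meets line GM ⇒ T = (-1/4, -1/4)
4. W is the intersection of line FS and line TG ⇒ W = (-3, -3)
W = F + t·(S−F) with t = 2, so FW:WS = t:(1−t) = 2:-1

FW:WS = -2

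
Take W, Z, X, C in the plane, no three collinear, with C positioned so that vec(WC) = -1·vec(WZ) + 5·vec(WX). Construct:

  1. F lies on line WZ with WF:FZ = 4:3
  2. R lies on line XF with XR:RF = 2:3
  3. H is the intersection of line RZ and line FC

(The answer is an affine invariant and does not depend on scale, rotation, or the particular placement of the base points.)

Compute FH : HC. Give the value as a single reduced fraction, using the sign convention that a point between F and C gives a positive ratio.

FH:HC = 3/31

Assign W = (0, 0), Z = (1, 0), X = (0, 1), C = (-1, 5) — the answer is frame-independent, so this choice is without loss of generality.
1. F lies on line WZ with WF:FZ = 4:3 ⇒ F = (4/7, 0)
2. R lies on line XF with XR:RF = 2:3 ⇒ R = (8/35, 3/5)
3. H is the intersection of line RZ and line FC ⇒ H = (103/238, 15/34)
H = F + t·(C−F) with t = 3/34, so FH:HC = t:(1−t) = 3/34:31/34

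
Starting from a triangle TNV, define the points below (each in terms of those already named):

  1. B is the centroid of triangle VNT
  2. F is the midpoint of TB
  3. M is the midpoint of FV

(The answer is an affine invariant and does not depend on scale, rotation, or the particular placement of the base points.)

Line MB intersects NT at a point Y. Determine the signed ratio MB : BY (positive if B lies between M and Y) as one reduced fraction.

Work in coordinates with T = (0, 0), N = (1, 0), V = (0, 1).
1. B is the centroid of triangle VNT ⇒ B = (1/3, 1/3)
2. F is the midpoint of TB ⇒ F = (1/6, 1/6)
3. M is the midpoint of FV ⇒ M = (1/12, 7/12)
line MB meets NT at Y = (2/3, 0)
B = M + t·(Y−M) with t = 3/7, so MB:BY = 3/7:4/7

MB:BY = 3/4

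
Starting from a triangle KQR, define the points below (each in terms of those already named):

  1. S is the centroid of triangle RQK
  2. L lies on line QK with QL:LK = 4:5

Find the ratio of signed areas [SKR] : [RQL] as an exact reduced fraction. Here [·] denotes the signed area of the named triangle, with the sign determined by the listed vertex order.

Choose coordinates K = (0, 0), Q = (1, 0), R = (0, 1).
1. S is the centroid of triangle RQK ⇒ S = (1/3, 1/3)
2. L lies on line QK with QL:LK = 4:5 ⇒ L = (5/9, 0)
2·[SKR] = -1/3, 2·[RQL] = -4/9
[SKR]:[RQL] = -1/3:-4/9 = 3/4

[SKR]:[RQL] = 3/4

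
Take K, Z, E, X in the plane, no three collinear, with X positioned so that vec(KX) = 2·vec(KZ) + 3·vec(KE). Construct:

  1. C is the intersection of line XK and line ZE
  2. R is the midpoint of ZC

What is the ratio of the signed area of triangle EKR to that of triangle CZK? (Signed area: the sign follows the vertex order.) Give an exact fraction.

Set K = (0, 0), Z = (1, 0), E = (0, 1), X = (2, 3); any affine frame gives the same invariant.
1. C is the intersection of line XK and line ZE ⇒ C = (2/5, 3/5)
2. R is the midpoint of ZC ⇒ R = (7/10, 3/10)
2·[EKR] = 7/10, 2·[CZK] = -3/5
[EKR]:[CZK] = 7/10:-3/5 = -7/6

[EKR]:[CZK] = -7/6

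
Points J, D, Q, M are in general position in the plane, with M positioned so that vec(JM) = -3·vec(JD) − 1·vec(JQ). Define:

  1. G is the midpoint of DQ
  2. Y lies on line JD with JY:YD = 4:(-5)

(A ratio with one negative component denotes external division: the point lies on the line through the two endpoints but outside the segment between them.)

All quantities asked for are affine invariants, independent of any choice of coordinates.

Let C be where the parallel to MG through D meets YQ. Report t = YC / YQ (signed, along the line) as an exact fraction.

t = 3

Set J = (0, 0), D = (1, 0), Q = (0, 1), M = (-3, -1); any affine frame gives the same invariant.
1. G is the midpoint of DQ ⇒ G = (1/2, 1/2)
2. Y lies on line JD with JY:YD = 4:(-5) ⇒ Y = (-4, 0)
through D parallel to MG: direction (7/2, 3/2); meets YQ at C = (8, 3)
C = Y + t·(Q−Y) with t = 3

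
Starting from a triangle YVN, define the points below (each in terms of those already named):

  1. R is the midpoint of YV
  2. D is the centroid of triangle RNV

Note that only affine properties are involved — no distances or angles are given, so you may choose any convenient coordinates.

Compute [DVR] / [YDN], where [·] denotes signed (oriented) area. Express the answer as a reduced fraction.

[DVR]:[YDN] = -1/3

Assign Y = (0, 0), V = (1, 0), N = (0, 1) — the answer is frame-independent, so this choice is without loss of generality.
1. R is the midpoint of YV ⇒ R = (1/2, 0)
2. D is the centroid of triangle RNV ⇒ D = (1/2, 1/3)
2·[DVR] = -1/6, 2·[YDN] = 1/2
[DVR]:[YDN] = -1/6:1/2 = -1/3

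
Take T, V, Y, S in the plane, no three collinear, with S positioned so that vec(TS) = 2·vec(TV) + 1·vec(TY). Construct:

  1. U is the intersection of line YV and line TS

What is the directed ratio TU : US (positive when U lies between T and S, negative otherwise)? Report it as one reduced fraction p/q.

TU:US = 1/2

Set T = (0, 0), V = (1, 0), Y = (0, 1), S = (2, 1); any affine frame gives the same invariant.
1. U is the intersection of line YV and line TS ⇒ U = (2/3, 1/3)
U = T + t·(S−T) with t = 1/3, so TU:US = t:(1−t) = 1/3:2/3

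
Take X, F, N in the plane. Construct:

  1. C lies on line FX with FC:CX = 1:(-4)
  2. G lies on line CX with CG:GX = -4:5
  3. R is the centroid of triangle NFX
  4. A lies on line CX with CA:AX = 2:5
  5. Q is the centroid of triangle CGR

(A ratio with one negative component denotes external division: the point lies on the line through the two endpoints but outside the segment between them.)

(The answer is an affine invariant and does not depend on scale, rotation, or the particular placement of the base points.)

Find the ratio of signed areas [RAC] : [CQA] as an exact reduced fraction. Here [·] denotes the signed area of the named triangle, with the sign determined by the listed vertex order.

Assign X = (0, 0), F = (1, 0), N = (0, 1) — the answer is frame-independent, so this choice is without loss of generality.
1. C lies on line FX with FC:CX = 1:(-4) ⇒ C = (4/3, 0)
2. G lies on line CX with CG:GX = -4:5 ⇒ G = (20/3, 0)
3. R is the centroid of triangle NFX ⇒ R = (1/3, 1/3)
4. A lies on line CX with CA:AX = 2:5 ⇒ A = (20/21, 0)
5. Q is the centroid of triangle CGR ⇒ Q = (25/9, 1/9)
2·[RAC] = 8/63, 2·[CQA] = 8/189
[RAC]:[CQA] = 8/63:8/189 = 3

[RAC]:[CQA] = 3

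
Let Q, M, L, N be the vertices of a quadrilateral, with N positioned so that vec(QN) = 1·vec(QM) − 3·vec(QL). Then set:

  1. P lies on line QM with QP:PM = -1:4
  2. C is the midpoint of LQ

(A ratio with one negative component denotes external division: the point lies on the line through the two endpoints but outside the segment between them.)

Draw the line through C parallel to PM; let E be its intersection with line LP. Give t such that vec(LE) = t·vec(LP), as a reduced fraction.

t = 1/2

Choose coordinates Q = (0, 0), M = (1, 0), L = (0, 1), N = (1, -3).
1. P lies on line QM with QP:PM = -1:4 ⇒ P = (-1/3, 0)
2. C is the midpoint of LQ ⇒ C = (0, 1/2)
through C parallel to PM: direction (4/3, 0); meets LP at E = (-1/6, 1/2)
E = L + t·(P−L) with t = 1/2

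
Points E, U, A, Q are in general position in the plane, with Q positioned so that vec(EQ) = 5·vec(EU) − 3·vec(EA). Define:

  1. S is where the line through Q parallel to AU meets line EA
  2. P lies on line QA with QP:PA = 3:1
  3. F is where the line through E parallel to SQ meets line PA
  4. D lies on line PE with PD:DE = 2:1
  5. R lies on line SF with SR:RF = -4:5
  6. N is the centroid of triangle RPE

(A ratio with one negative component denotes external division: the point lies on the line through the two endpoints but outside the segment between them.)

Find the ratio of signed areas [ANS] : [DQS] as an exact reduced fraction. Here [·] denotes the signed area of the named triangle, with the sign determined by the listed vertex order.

Set E = (0, 0), U = (1, 0), A = (0, 1), Q = (5, -3); any affine frame gives the same invariant.
1. S is where the line through Q parallel to AU meets line EA ⇒ S = (0, 2)
2. P lies on line QA with QP:PA = 3:1 ⇒ P = (5/4, 0)
3. F is where the line through E parallel to SQ meets line PA ⇒ F = (-5, 5)
4. D lies on line PE with PD:DE = 2:1 ⇒ D = (5/12, 0)
5. R lies on line SF with SR:RF = -4:5 ⇒ R = (20, -10)
6. N is the centroid of triangle RPE ⇒ N = (85/12, -10/3)
2·[ANS] = 85/12, 2·[DQS] = 95/12
[ANS]:[DQS] = 85/12:95/12 = 17/19

[ANS]:[DQS] = 17/19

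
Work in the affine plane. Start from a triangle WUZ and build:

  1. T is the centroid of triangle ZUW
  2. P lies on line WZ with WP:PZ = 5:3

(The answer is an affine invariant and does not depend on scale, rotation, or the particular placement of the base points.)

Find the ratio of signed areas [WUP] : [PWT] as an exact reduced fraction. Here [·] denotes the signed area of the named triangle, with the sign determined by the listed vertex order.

Set W = (0, 0), U = (1, 0), Z = (0, 1); any affine frame gives the same invariant.
1. T is the centroid of triangle ZUW ⇒ T = (1/3, 1/3)
2. P lies on line WZ with WP:PZ = 5:3 ⇒ P = (0, 5/8)
2·[WUP] = 5/8, 2·[PWT] = 5/24
[WUP]:[PWT] = 5/8:5/24 = 3

[WUP]:[PWT] = 3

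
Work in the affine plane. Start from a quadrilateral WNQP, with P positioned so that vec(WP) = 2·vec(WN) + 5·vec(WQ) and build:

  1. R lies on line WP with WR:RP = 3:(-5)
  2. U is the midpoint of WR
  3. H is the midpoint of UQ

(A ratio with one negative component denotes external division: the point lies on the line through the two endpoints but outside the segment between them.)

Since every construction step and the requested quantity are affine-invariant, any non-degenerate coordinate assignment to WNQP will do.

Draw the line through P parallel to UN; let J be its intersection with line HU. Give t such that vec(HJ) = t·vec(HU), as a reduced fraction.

t = -9/5

Assign W = (0, 0), N = (1, 0), Q = (0, 1), P = (2, 5) — the answer is frame-independent, so this choice is without loss of generality.
1. R lies on line WP with WR:RP = 3:(-5) ⇒ R = (-3, -15/2)
2. U is the midpoint of WR ⇒ U = (-3/2, -15/4)
3. H is the midpoint of UQ ⇒ H = (-3/4, -11/8)
through P parallel to UN: direction (5/2, 15/4); meets HU at J = (3/5, 29/10)
J = H + t·(U−H) with t = -9/5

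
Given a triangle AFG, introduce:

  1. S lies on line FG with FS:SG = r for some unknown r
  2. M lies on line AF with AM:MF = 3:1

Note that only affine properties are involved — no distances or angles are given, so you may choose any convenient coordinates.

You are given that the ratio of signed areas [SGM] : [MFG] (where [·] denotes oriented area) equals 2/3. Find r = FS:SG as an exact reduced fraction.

r = 1/2

Choose coordinates A = (0, 0), F = (1, 0), G = (0, 1).
1. With FS:SG = r, write λ = r/(r+1) so S = F + λ·(G−F); S is affine-linear in λ
2. M lies on line AF with AM:MF = 3:1 ⇒ M = (3/4, 0)
Every point depending on S is an affine combination of S and λ-independent points, so each such coordinate is linear in λ; the λ² term in each signed area is a multiple of (G−F)×(G−F) = 0, so 2·[SGM] and 2·[MFG] are each linear in λ. Evaluating at λ=0 and λ=1:
  2·[SGM] = -1/4·λ + 1/4,   2·[MFG] = 1/4
So [SGM]:[MFG] = (-1/4·λ + 1/4) / (1/4). Setting this equal to 2/3:
  -1/4·λ + 1/4 = 2/3·(1/4)  ⇒  λ = 1/3
Then r = λ/(1−λ) = (1/3)/(2/3) = 1/2. Check: with r = 1/2, S = (2/3, 1/3) and [SGM]:[MFG] = 2/3 as required.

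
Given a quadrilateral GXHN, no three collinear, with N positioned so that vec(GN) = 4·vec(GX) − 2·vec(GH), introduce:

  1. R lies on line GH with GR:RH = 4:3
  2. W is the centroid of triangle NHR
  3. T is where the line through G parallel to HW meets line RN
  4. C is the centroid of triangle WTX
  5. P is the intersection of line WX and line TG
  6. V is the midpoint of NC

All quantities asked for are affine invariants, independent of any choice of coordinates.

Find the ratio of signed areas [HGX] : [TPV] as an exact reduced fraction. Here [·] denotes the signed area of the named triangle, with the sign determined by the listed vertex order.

Choose coordinates G = (0, 0), X = (1, 0), H = (0, 1), N = (4, -2).
1. R lies on line GH with GR:RH = 4:3 ⇒ R = (0, 4/7)
2. W is the centroid of triangle NHR ⇒ W = (4/3, -1/7)
3. T is where the line through G parallel to HW meets line RN ⇒ T = (-8/3, 16/7)
4. C is the centroid of triangle WTX ⇒ C = (-1/9, 5/7)
5. P is the intersection of line WX and line TG ⇒ P = (-1, 6/7)
6. V is the midpoint of NC ⇒ V = (35/18, -9/14)
2·[HGX] = 1, 2·[TPV] = 215/126
[HGX]:[TPV] = 1:215/126 = 126/215

[HGX]:[TPV] = 126/215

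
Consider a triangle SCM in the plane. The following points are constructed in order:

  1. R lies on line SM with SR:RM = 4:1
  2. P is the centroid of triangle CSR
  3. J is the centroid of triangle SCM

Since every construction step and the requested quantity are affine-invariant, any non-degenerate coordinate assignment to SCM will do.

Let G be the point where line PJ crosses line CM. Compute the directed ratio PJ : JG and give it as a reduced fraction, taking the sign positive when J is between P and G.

PJ:JG = 1/5

Set S = (0, 0), C = (1, 0), M = (0, 1); any affine frame gives the same invariant.
1. R lies on line SM with SR:RM = 4:1 ⇒ R = (0, 4/5)
2. P is the centroid of triangle CSR ⇒ P = (1/3, 4/15)
3. J is the centroid of triangle SCM ⇒ J = (1/3, 1/3)
line PJ meets CM at G = (1/3, 2/3)
J = P + t·(G−P) with t = 1/6, so PJ:JG = 1/6:5/6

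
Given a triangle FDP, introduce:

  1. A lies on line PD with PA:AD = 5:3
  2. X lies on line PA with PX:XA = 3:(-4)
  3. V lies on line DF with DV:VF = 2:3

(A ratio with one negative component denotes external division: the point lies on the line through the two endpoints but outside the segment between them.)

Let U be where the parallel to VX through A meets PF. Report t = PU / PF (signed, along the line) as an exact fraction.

t = -10/99

Work in coordinates with F = (0, 0), D = (1, 0), P = (0, 1).
1. A lies on line PD with PA:AD = 5:3 ⇒ A = (5/8, 3/8)
2. X lies on line PA with PX:XA = 3:(-4) ⇒ X = (-15/8, 23/8)
3. V lies on line DF with DV:VF = 2:3 ⇒ V = (3/5, 0)
through A parallel to VX: direction (-99/40, 23/8); meets PF at U = (0, 109/99)
U = P + t·(F−P) with t = -10/99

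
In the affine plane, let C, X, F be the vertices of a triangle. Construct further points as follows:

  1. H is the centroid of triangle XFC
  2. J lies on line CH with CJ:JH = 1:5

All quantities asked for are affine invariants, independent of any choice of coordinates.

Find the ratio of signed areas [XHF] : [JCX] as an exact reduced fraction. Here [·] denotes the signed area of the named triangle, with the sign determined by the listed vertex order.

[XHF]:[JCX] = -6

Work in coordinates with C = (0, 0), X = (1, 0), F = (0, 1).
1. H is the centroid of triangle XFC ⇒ H = (1/3, 1/3)
2. J lies on line CH with CJ:JH = 1:5 ⇒ J = (1/18, 1/18)
2·[XHF] = -1/3, 2·[JCX] = 1/18
[XHF]:[JCX] = -1/3:1/18 = -6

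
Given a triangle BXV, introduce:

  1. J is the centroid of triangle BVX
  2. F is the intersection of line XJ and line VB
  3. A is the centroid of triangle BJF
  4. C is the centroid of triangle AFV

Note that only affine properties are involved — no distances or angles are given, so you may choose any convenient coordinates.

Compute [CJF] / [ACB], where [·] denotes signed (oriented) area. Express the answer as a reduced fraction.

[CJF]:[ACB] = -2/3

Set B = (0, 0), X = (1, 0), V = (0, 1); any affine frame gives the same invariant.
1. J is the centroid of triangle BVX ⇒ J = (1/3, 1/3)
2. F is the intersection of line XJ and line VB ⇒ F = (0, 1/2)
3. A is the centroid of triangle BJF ⇒ A = (1/9, 5/18)
4. C is the centroid of triangle AFV ⇒ C = (1/27, 16/27)
2·[CJF] = -1/27, 2·[ACB] = 1/18
[CJF]:[ACB] = -1/27:1/18 = -2/3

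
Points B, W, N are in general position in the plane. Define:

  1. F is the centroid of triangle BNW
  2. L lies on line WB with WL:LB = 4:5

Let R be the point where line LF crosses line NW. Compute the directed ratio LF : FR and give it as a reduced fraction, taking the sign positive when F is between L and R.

LF:FR = 1/3

Choose coordinates B = (0, 0), W = (1, 0), N = (0, 1).
1. F is the centroid of triangle BNW ⇒ F = (1/3, 1/3)
2. L lies on line WB with WL:LB = 4:5 ⇒ L = (5/9, 0)
line LF meets NW at R = (-1/3, 4/3)
F = L + t·(R−L) with t = 1/4, so LF:FR = 1/4:3/4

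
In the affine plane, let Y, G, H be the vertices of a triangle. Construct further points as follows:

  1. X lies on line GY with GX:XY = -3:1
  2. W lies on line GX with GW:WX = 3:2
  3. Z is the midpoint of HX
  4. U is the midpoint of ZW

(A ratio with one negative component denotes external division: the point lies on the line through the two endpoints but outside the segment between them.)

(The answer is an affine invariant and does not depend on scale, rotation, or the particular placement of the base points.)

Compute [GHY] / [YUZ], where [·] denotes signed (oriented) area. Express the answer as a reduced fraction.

[GHY]:[YUZ] = 40

Assign Y = (0, 0), G = (1, 0), H = (0, 1) — the answer is frame-independent, so this choice is without loss of generality.
1. X lies on line GY with GX:XY = -3:1 ⇒ X = (-1/2, 0)
2. W lies on line GX with GW:WX = 3:2 ⇒ W = (1/10, 0)
3. Z is the midpoint of HX ⇒ Z = (-1/4, 1/2)
4. U is the midpoint of ZW ⇒ U = (-3/40, 1/4)
2·[GHY] = 1, 2·[YUZ] = 1/40
[GHY]:[YUZ] = 1:1/40 = 40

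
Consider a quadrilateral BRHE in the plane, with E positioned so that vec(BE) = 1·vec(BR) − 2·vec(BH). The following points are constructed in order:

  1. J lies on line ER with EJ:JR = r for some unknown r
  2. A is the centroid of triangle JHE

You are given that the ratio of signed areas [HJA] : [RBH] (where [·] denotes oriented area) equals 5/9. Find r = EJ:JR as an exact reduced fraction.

Choose coordinates B = (0, 0), R = (1, 0), H = (0, 1), E = (1, -2).
1. With EJ:JR = r, write λ = r/(r+1) so J = E + λ·(R−E); J is affine-linear in λ
2. A is the centroid of triangle JHE ⇒ A is an affine combination of earlier points and hence also affine-linear in λ
Every point depending on J is an affine combination of J and λ-independent points, so each such coordinate is linear in λ; the λ² term in each signed area is a multiple of (R−E)×(R−E) = 0, so 2·[HJA] and 2·[RBH] are each linear in λ. Evaluating at λ=0 and λ=1:
  2·[HJA] = -2/3·λ,   2·[RBH] = -1
So [HJA]:[RBH] = (-2/3·λ) / (-1). Setting this equal to 5/9:
  -2/3·λ = 5/9·(-1)  ⇒  λ = 5/6
Then r = λ/(1−λ) = (5/6)/(1/6) = 5. Check: with r = 5, J = (1, -1/3) and [HJA]:[RBH] = 5/9 as required.

r = 5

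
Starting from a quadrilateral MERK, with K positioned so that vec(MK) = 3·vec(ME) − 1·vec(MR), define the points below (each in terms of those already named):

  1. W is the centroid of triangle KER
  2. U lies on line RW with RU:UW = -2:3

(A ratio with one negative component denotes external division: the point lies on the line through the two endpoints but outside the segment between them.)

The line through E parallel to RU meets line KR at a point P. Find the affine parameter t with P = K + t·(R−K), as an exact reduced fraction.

t = 2

Set M = (0, 0), E = (1, 0), R = (0, 1), K = (3, -1); any affine frame gives the same invariant.
1. W is the centroid of triangle KER ⇒ W = (4/3, 0)
2. U lies on line RW with RU:UW = -2:3 ⇒ U = (-8/3, 3)
through E parallel to RU: direction (-8/3, 2); meets KR at P = (-3, 3)
P = K + t·(R−K) with t = 2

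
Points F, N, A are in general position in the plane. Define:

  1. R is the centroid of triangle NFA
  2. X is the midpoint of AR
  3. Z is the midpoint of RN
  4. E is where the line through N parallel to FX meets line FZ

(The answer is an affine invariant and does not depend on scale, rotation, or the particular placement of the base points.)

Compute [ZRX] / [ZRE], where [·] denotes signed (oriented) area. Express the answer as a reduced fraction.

[ZRX]:[ZRE] = 5/6

Choose coordinates F = (0, 0), N = (1, 0), A = (0, 1).
1. R is the centroid of triangle NFA ⇒ R = (1/3, 1/3)
2. X is the midpoint of AR ⇒ X = (1/6, 2/3)
3. Z is the midpoint of RN ⇒ Z = (2/3, 1/6)
4. E is where the line through N parallel to FX meets line FZ ⇒ E = (16/15, 4/15)
2·[ZRX] = -1/12, 2·[ZRE] = -1/10
[ZRX]:[ZRE] = -1/12:-1/10 = 5/6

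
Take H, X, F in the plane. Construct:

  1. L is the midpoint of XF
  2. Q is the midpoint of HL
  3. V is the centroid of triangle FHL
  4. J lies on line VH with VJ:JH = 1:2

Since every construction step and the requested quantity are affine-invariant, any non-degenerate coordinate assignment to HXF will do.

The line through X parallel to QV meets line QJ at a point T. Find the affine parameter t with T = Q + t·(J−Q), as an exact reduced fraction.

t = -6

Choose coordinates H = (0, 0), X = (1, 0), F = (0, 1).
1. L is the midpoint of XF ⇒ L = (1/2, 1/2)
2. Q is the midpoint of HL ⇒ Q = (1/4, 1/4)
3. V is the centroid of triangle FHL ⇒ V = (1/6, 1/2)
4. J lies on line VH with VJ:JH = 1:2 ⇒ J = (1/9, 1/3)
through X parallel to QV: direction (-1/12, 1/4); meets QJ at T = (13/12, -1/4)
T = Q + t·(J−Q) with t = -6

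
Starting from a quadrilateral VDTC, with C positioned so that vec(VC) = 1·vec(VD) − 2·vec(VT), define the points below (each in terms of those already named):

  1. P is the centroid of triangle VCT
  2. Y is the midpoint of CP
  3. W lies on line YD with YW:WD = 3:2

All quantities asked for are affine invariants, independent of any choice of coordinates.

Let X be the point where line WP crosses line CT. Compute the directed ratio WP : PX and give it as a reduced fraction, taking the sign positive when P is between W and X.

Work in coordinates with V = (0, 0), D = (1, 0), T = (0, 1), C = (1, -2).
1. P is the centroid of triangle VCT ⇒ P = (1/3, -1/3)
2. Y is the midpoint of CP ⇒ Y = (2/3, -7/6)
3. W lies on line YD with YW:WD = 3:2 ⇒ W = (13/15, -7/15)
line WP meets CT at X = (5/11, -4/11)
P = W + t·(X−W) with t = 22/17, so WP:PX = 22/17:-5/17

WP:PX = -22/5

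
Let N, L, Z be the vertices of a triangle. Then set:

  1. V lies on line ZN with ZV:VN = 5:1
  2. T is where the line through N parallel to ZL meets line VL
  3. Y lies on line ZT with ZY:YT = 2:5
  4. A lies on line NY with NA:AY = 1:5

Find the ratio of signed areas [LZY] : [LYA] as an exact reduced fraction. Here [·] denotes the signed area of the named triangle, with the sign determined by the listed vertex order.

[LZY]:[LYA] = 4/9

Set N = (0, 0), L = (1, 0), Z = (0, 1); any affine frame gives the same invariant.
1. V lies on line ZN with ZV:VN = 5:1 ⇒ V = (0, 1/6)
2. T is where the line through N parallel to ZL meets line VL ⇒ T = (-1/5, 1/5)
3. Y lies on line ZT with ZY:YT = 2:5 ⇒ Y = (-2/35, 27/35)
4. A lies on line NY with NA:AY = 1:5 ⇒ A = (-1/105, 9/70)
2·[LZY] = 2/7, 2·[LYA] = 9/14
[LZY]:[LYA] = 2/7:9/14 = 4/9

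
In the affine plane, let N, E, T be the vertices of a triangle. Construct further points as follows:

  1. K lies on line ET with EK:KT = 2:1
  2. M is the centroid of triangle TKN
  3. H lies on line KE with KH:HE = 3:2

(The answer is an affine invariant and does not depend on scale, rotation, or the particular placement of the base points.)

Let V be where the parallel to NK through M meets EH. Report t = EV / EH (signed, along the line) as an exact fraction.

t = 35/12

Assign N = (0, 0), E = (1, 0), T = (0, 1) — the answer is frame-independent, so this choice is without loss of generality.
1. K lies on line ET with EK:KT = 2:1 ⇒ K = (1/3, 2/3)
2. M is the centroid of triangle TKN ⇒ M = (1/9, 5/9)
3. H lies on line KE with KH:HE = 3:2 ⇒ H = (11/15, 4/15)
through M parallel to NK: direction (1/3, 2/3); meets EH at V = (2/9, 7/9)
V = E + t·(H−E) with t = 35/12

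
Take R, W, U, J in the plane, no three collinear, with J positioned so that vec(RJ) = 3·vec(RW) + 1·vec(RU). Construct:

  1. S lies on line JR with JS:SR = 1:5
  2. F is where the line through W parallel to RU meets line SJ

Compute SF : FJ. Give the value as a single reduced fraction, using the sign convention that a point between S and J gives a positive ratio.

Work in coordinates with R = (0, 0), W = (1, 0), U = (0, 1), J = (3, 1).
1. S lies on line JR with JS:SR = 1:5 ⇒ S = (5/2, 5/6)
2. F is where the line through W parallel to RU meets line SJ ⇒ F = (1, 1/3)
F = S + t·(J−S) with t = -3, so SF:FJ = t:(1−t) = -3:4

SF:FJ = -3/4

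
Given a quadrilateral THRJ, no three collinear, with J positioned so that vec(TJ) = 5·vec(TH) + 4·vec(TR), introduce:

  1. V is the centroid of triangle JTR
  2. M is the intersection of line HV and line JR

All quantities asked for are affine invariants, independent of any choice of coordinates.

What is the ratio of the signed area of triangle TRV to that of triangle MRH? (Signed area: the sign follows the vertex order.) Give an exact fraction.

[TRV]:[MRH] = -95/168

Set T = (0, 0), H = (1, 0), R = (0, 1), J = (5, 4); any affine frame gives the same invariant.
1. V is the centroid of triangle JTR ⇒ V = (5/3, 5/3)
2. M is the intersection of line HV and line JR ⇒ M = (35/19, 40/19)
2·[TRV] = -5/3, 2·[MRH] = 56/19
[TRV]:[MRH] = -5/3:56/19 = -95/168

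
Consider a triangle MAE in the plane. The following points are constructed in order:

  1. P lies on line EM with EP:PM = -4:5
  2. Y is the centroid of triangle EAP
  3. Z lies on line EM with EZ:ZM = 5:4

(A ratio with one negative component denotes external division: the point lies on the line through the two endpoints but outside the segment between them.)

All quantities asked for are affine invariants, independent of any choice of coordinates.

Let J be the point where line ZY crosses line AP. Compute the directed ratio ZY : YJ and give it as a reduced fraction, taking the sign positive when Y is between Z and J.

Assign M = (0, 0), A = (1, 0), E = (0, 1) — the answer is frame-independent, so this choice is without loss of generality.
1. P lies on line EM with EP:PM = -4:5 ⇒ P = (0, 5)
2. Y is the centroid of triangle EAP ⇒ Y = (1/3, 2)
3. Z lies on line EM with EZ:ZM = 5:4 ⇒ Z = (0, 4/9)
line ZY meets AP at J = (41/87, 230/87)
Y = Z + t·(J−Z) with t = 29/41, so ZY:YJ = 29/41:12/41

ZY:YJ = 29/12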